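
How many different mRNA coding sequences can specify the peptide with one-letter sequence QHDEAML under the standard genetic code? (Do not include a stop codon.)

384

Gln: 2 codons.
His: 2 codons.
Asp: 2 codons.
Glu: 2 codons.
Ala: 4 codons.
Met: 1 codon.
Leu: 6 codons.
2 × 2 × 2 × 2 × 4 × 1 × 6 = 384.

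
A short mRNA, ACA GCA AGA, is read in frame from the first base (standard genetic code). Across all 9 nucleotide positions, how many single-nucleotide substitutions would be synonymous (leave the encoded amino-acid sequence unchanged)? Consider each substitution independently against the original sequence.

8

Codon 1 (ACA, Thr): 3 synonymous substitutions.
Codon 2 (GCA, Ala): 3 synonymous substitutions.
Codon 3 (AGA, Arg): 2 synonymous substitutions.
Total: 3 + 3 + 2 = 8.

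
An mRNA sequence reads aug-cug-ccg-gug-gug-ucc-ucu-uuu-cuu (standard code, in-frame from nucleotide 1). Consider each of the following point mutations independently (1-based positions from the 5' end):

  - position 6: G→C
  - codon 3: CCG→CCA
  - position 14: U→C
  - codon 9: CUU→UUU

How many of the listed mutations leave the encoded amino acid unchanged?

2

Codon 2: CUG (Leu) → CUC (Leu) — synonymous.
Codon 3: CCG (Pro) → CCA (Pro) — synonymous.
Codon 5: GUG (Val) → GCG (Ala) — missense.
Codon 9: CUU (Leu) → UUU (Phe) — missense.
Synonymous: 2 of 4.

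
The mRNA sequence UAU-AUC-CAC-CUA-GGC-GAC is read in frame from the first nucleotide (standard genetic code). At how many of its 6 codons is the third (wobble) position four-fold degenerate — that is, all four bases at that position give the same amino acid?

Codon 1 UAU (Tyr): third position 2-fold.
Codon 2 AUC (Ile): third position 3-fold.
Codon 3 CAC (His): third position 2-fold.
Codon 4 CUA (Leu): third position 4-fold.
Codon 5 GGC (Gly): third position 4-fold.
Codon 6 GAC (Asp): third position 2-fold.
Four-fold degenerate third positions: 2.

2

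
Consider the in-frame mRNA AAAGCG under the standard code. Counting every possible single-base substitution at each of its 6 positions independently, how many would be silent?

Codon 1 (AAA, Lys): 1 synonymous substitution.
Codon 2 (GCG, Ala): 3 synonymous substitutions.
Total: 1 + 3 = 4.

4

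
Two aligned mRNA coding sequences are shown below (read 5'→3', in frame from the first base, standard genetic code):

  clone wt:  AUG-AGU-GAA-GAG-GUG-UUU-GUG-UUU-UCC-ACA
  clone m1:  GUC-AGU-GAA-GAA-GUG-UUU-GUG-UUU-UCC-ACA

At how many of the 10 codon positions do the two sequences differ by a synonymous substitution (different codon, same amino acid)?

1

Codon 1: AUG Met / GUC Val — nonsynonymous.
Codon 2: AGU Ser / AGU Ser — identical.
Codon 3: GAA Glu / GAA Glu — identical.
Codon 4: GAG Glu / GAA Glu — synonymous.
Codon 5: GUG Val / GUG Val — identical.
Codon 6: UUU Phe / UUU Phe — identical.
Codon 7: GUG Val / GUG Val — identical.
Codon 8: UUU Phe / UUU Phe — identical.
Codon 9: UCC Ser / UCC Ser — identical.
Codon 10: ACA Thr / ACA Thr — identical.
Synonymous differences: 1.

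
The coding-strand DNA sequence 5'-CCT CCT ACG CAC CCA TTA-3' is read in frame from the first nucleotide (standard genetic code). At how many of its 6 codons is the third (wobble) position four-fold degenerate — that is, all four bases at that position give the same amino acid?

4

Codon 1 CCT (Pro): third position 4-fold.
Codon 2 CCT (Pro): third position 4-fold.
Codon 3 ACG (Thr): third position 4-fold.
Codon 4 CAC (His): third position 2-fold.
Codon 5 CCA (Pro): third position 4-fold.
Codon 6 TTA (Leu): third position 2-fold.
Four-fold degenerate third positions: 4.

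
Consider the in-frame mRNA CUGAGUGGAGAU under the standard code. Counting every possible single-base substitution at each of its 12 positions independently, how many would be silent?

9

Codon 1 (CUG, Leu): 4 synonymous substitutions.
Codon 2 (AGU, Ser): 1 synonymous substitution.
Codon 3 (GGA, Gly): 3 synonymous substitutions.
Codon 4 (GAU, Asp): 1 synonymous substitution.
Total: 4 + 1 + 3 + 1 = 9.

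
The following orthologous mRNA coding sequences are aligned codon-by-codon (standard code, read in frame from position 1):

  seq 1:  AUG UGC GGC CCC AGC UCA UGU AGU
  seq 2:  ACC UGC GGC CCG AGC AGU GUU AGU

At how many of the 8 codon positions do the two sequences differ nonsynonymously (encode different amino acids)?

Codon 1: AUG Met / ACC Thr — nonsynonymous.
Codon 2: UGC Cys / UGC Cys — identical.
Codon 3: GGC Gly / GGC Gly — identical.
Codon 4: CCC Pro / CCG Pro — synonymous.
Codon 5: AGC Ser / AGC Ser — identical.
Codon 6: UCA Ser / AGU Ser — synonymous.
Codon 7: UGU Cys / GUU Val — nonsynonymous.
Codon 8: AGU Ser / AGU Ser — identical.
Nonsynonymous differences: 2.

2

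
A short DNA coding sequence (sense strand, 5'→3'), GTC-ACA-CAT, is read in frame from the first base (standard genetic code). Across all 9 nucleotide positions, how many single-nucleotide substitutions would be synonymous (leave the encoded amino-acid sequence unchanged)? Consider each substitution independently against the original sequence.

7

Codon 1 (GTC, Val): 3 synonymous substitutions.
Codon 2 (ACA, Thr): 3 synonymous substitutions.
Codon 3 (CAT, His): 1 synonymous substitution.
Total: 3 + 3 + 1 = 7.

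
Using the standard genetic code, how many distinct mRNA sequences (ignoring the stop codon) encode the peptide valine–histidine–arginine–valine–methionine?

Val: 4 codons.
His: 2 codons.
Arg: 6 codons.
Val: 4 codons.
Met: 1 codon.
4 × 2 × 6 × 4 × 1 = 192.

192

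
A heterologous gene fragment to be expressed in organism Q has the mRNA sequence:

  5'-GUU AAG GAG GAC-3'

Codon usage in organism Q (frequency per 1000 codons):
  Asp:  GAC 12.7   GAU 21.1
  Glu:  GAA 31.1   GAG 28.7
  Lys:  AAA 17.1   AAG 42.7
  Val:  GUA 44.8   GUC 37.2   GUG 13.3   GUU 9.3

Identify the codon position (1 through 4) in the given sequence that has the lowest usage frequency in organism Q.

1

Codon 1 GUU (Val): 9.3 per 1000.
Codon 2 AAG (Lys): 42.7 per 1000.
Codon 3 GAG (Glu): 28.7 per 1000.
Codon 4 GAC (Asp): 12.7 per 1000.
Lowest frequency is 9.3 at codon 1.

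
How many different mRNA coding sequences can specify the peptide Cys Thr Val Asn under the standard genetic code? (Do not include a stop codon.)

Cys: 2 codons.
Thr: 4 codons.
Val: 4 codons.
Asn: 2 codons.
2 × 4 × 4 × 2 = 64.

64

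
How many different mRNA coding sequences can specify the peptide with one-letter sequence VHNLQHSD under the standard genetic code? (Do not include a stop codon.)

Val: 4 codons.
His: 2 codons.
Asn: 2 codons.
Leu: 6 codons.
Gln: 2 codons.
His: 2 codons.
Ser: 6 codons.
Asp: 2 codons.
4 × 2 × 2 × 6 × 2 × 2 × 6 × 2 = 4608.

4608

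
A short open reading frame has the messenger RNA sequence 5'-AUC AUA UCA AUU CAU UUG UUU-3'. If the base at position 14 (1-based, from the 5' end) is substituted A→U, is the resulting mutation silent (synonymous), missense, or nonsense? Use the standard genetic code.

Position 14 falls in codon 5: CAU → His.
After the substitution the codon is CUU → Leu.
His ≠ Leu, so this is a missense mutation.

missense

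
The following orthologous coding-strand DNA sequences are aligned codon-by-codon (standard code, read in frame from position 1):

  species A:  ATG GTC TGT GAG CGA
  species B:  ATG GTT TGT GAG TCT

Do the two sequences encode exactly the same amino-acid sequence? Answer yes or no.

no

Codon 1: ATG Met / ATG Met — identical.
Codon 2: GTC Val / GTT Val — synonymous.
Codon 3: TGT Cys / TGT Cys — identical.
Codon 4: GAG Glu / GAG Glu — identical.
Codon 5: CGA Arg / TCT Ser — nonsynonymous.
Nonsynonymous differences: 1 → different protein.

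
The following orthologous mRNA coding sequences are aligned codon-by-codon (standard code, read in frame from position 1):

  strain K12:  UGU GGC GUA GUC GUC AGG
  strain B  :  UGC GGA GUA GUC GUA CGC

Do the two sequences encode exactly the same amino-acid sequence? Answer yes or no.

yes

Codon 1: UGU Cys / UGC Cys — synonymous.
Codon 2: GGC Gly / GGA Gly — synonymous.
Codon 3: GUA Val / GUA Val — identical.
Codon 4: GUC Val / GUC Val — identical.
Codon 5: GUC Val / GUA Val — synonymous.
Codon 6: AGG Arg / CGC Arg — synonymous.
Nonsynonymous differences: 0 → same protein.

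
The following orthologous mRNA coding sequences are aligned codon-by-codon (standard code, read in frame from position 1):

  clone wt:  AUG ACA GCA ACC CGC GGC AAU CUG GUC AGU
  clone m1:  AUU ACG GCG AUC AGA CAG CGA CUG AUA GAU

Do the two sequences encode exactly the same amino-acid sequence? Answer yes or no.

Codon 1: AUG Met / AUU Ile — nonsynonymous.
Codon 2: ACA Thr / ACG Thr — synonymous.
Codon 3: GCA Ala / GCG Ala — synonymous.
Codon 4: ACC Thr / AUC Ile — nonsynonymous.
Codon 5: CGC Arg / AGA Arg — synonymous.
Codon 6: GGC Gly / CAG Gln — nonsynonymous.
Codon 7: AAU Asn / CGA Arg — nonsynonymous.
Codon 8: CUG Leu / CUG Leu — identical.
Codon 9: GUC Val / AUA Ile — nonsynonymous.
Codon 10: AGU Ser / GAU Asp — nonsynonymous.
Nonsynonymous differences: 6 → different protein.

no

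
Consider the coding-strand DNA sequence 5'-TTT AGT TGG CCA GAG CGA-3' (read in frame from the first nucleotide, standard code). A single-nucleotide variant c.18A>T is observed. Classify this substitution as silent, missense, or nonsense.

silent

Position 18 falls in codon 6: CGA → Arg.
After the substitution the codon is CGT → Arg.
Both encode Arg, so the change is synonymous.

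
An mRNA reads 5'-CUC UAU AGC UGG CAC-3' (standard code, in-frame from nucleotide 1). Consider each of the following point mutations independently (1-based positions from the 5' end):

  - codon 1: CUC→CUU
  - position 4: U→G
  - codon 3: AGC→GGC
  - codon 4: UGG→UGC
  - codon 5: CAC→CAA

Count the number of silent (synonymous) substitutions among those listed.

Codon 1: CUC (Leu) → CUU (Leu) — synonymous.
Codon 2: UAU (Tyr) → GAU (Asp) — missense.
Codon 3: AGC (Ser) → GGC (Gly) — missense.
Codon 4: UGG (Trp) → UGC (Cys) — missense.
Codon 5: CAC (His) → CAA (Gln) — missense.
Synonymous: 1 of 5.

1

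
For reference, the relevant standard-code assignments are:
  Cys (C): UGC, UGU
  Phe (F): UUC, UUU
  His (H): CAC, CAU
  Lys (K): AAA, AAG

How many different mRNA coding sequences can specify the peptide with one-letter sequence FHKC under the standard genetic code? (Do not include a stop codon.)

Phe: 2 codons.
His: 2 codons.
Lys: 2 codons.
Cys: 2 codons.
2 × 2 × 2 × 2 = 16.

16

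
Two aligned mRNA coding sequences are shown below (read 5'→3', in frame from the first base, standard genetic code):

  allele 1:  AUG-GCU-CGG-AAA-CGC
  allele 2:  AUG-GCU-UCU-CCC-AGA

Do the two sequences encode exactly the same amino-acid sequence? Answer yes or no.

no

Codon 1: AUG Met / AUG Met — identical.
Codon 2: GCU Ala / GCU Ala — identical.
Codon 3: CGG Arg / UCU Ser — nonsynonymous.
Codon 4: AAA Lys / CCC Pro — nonsynonymous.
Codon 5: CGC Arg / AGA Arg — synonymous.
Nonsynonymous differences: 2 → different protein.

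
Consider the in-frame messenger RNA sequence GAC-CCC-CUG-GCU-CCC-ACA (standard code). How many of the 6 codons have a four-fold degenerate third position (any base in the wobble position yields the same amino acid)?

Codon 1 GAC (Asp): third position 2-fold.
Codon 2 CCC (Pro): third position 4-fold.
Codon 3 CUG (Leu): third position 4-fold.
Codon 4 GCU (Ala): third position 4-fold.
Codon 5 CCC (Pro): third position 4-fold.
Codon 6 ACA (Thr): third position 4-fold.
Four-fold degenerate third positions: 5.

5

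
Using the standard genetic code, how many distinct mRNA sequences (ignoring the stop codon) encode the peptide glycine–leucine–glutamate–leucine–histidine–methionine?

576

Gly: 4 codons.
Leu: 6 codons.
Glu: 2 codons.
Leu: 6 codons.
His: 2 codons.
Met: 1 codon.
4 × 6 × 2 × 6 × 2 × 1 = 576.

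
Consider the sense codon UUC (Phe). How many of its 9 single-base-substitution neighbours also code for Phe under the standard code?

Position 1: none → 0 synonymous.
Position 2: none → 0 synonymous.
Position 3: UUU → 1 synonymous.
Total: 0 + 0 + 1 = 1.

1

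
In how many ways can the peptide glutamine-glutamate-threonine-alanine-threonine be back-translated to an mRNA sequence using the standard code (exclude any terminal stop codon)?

Gln: 2 codons.
Glu: 2 codons.
Thr: 4 codons.
Ala: 4 codons.
Thr: 4 codons.
2 × 2 × 4 × 4 × 4 = 256.

256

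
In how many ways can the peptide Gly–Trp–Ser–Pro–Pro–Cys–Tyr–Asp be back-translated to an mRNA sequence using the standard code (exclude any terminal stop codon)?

3072

Gly: 4 codons.
Trp: 1 codon.
Ser: 6 codons.
Pro: 4 codons.
Pro: 4 codons.
Cys: 2 codons.
Tyr: 2 codons.
Asp: 2 codons.
4 × 1 × 6 × 4 × 4 × 2 × 2 × 2 = 3072.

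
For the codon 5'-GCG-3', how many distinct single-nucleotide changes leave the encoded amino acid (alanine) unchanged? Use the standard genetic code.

3

Position 1: none → 0 synonymous.
Position 2: none → 0 synonymous.
Position 3: GCT, GCC, GCA → 3 synonymous.
Total: 0 + 0 + 3 = 3.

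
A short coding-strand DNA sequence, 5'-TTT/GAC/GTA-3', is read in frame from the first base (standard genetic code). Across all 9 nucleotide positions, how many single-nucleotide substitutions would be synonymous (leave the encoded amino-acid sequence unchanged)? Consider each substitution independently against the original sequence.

Codon 1 (TTT, Phe): 1 synonymous substitution.
Codon 2 (GAC, Asp): 1 synonymous substitution.
Codon 3 (GTA, Val): 3 synonymous substitutions.
Total: 1 + 1 + 3 = 5.

5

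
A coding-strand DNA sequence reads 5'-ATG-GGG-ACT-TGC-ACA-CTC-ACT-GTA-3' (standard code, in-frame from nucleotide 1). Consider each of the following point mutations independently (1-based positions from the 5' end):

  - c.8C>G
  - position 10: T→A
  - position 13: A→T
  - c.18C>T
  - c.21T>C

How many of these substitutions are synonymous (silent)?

Codon 3: ACT (Thr) → AGT (Ser) — missense.
Codon 4: TGC (Cys) → AGC (Ser) — missense.
Codon 5: ACA (Thr) → TCA (Ser) — missense.
Codon 6: CTC (Leu) → CTT (Leu) — synonymous.
Codon 7: ACT (Thr) → ACC (Thr) — synonymous.
Synonymous: 2 of 5.

2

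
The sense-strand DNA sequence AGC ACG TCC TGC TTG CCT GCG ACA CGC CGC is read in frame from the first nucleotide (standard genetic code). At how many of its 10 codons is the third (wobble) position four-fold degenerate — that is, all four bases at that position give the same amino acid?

7

Codon 1 AGC (Ser): third position 2-fold.
Codon 2 ACG (Thr): third position 4-fold.
Codon 3 TCC (Ser): third position 4-fold.
Codon 4 TGC (Cys): third position 2-fold.
Codon 5 TTG (Leu): third position 2-fold.
Codon 6 CCT (Pro): third position 4-fold.
Codon 7 GCG (Ala): third position 4-fold.
Codon 8 ACA (Thr): third position 4-fold.
Codon 9 CGC (Arg): third position 4-fold.
Codon 10 CGC (Arg): third position 4-fold.
Four-fold degenerate third positions: 7.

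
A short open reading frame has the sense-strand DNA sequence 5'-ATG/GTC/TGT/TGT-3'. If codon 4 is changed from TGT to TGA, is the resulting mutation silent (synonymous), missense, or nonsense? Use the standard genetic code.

Position 12 falls in codon 4: TGT → Cys.
After the substitution the codon is TGA → Stop.
The new codon is a stop codon, so this is a nonsense mutation.

nonsense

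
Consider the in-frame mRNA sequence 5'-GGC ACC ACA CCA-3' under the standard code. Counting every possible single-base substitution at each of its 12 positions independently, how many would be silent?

Codon 1 (GGC, Gly): 3 synonymous substitutions.
Codon 2 (ACC, Thr): 3 synonymous substitutions.
Codon 3 (ACA, Thr): 3 synonymous substitutions.
Codon 4 (CCA, Pro): 3 synonymous substitutions.
Total: 3 + 3 + 3 + 3 = 12.

12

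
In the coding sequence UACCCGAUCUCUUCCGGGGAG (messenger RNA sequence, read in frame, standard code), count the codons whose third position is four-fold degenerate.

Codon 1 UAC (Tyr): third position 2-fold.
Codon 2 CCG (Pro): third position 4-fold.
Codon 3 AUC (Ile): third position 3-fold.
Codon 4 UCU (Ser): third position 4-fold.
Codon 5 UCC (Ser): third position 4-fold.
Codon 6 GGG (Gly): third position 4-fold.
Codon 7 GAG (Glu): third position 2-fold.
Four-fold degenerate third positions: 4.

4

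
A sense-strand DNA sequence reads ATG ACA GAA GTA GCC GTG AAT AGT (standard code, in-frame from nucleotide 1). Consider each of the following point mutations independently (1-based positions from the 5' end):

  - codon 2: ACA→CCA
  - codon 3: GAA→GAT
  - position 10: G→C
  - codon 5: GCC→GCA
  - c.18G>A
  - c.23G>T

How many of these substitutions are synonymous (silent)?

2

Codon 2: ACA (Thr) → CCA (Pro) — missense.
Codon 3: GAA (Glu) → GAT (Asp) — missense.
Codon 4: GTA (Val) → CTA (Leu) — missense.
Codon 5: GCC (Ala) → GCA (Ala) — synonymous.
Codon 6: GTG (Val) → GTA (Val) — synonymous.
Codon 8: AGT (Ser) → ATT (Ile) — missense.
Synonymous: 2 of 6.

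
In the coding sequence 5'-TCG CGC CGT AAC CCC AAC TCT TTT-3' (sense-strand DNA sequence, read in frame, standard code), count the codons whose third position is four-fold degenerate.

Codon 1 TCG (Ser): third position 4-fold.
Codon 2 CGC (Arg): third position 4-fold.
Codon 3 CGT (Arg): third position 4-fold.
Codon 4 AAC (Asn): third position 2-fold.
Codon 5 CCC (Pro): third position 4-fold.
Codon 6 AAC (Asn): third position 2-fold.
Codon 7 TCT (Ser): third position 4-fold.
Codon 8 TTT (Phe): third position 2-fold.
Four-fold degenerate third positions: 5.

5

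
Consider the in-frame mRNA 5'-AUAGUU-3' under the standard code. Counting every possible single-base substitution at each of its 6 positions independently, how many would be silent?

Codon 1 (AUA, Ile): 2 synonymous substitutions.
Codon 2 (GUU, Val): 3 synonymous substitutions.
Total: 2 + 3 = 5.

5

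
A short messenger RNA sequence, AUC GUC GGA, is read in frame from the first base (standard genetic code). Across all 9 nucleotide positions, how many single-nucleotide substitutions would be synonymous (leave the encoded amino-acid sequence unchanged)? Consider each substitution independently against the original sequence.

Codon 1 (AUC, Ile): 2 synonymous substitutions.
Codon 2 (GUC, Val): 3 synonymous substitutions.
Codon 3 (GGA, Gly): 3 synonymous substitutions.
Total: 2 + 3 + 3 = 8.

8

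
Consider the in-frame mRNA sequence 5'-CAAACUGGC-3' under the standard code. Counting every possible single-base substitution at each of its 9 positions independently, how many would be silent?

7

Codon 1 (CAA, Gln): 1 synonymous substitution.
Codon 2 (ACU, Thr): 3 synonymous substitutions.
Codon 3 (GGC, Gly): 3 synonymous substitutions.
Total: 1 + 3 + 3 = 7.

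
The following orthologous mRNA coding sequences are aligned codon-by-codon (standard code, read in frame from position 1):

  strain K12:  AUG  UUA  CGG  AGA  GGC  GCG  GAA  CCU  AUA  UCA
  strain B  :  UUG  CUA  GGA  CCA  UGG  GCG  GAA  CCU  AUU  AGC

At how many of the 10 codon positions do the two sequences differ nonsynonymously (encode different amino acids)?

4

Codon 1: AUG Met / UUG Leu — nonsynonymous.
Codon 2: UUA Leu / CUA Leu — synonymous.
Codon 3: CGG Arg / GGA Gly — nonsynonymous.
Codon 4: AGA Arg / CCA Pro — nonsynonymous.
Codon 5: GGC Gly / UGG Trp — nonsynonymous.
Codon 6: GCG Ala / GCG Ala — identical.
Codon 7: GAA Glu / GAA Glu — identical.
Codon 8: CCU Pro / CCU Pro — identical.
Codon 9: AUA Ile / AUU Ile — synonymous.
Codon 10: UCA Ser / AGC Ser — synonymous.
Nonsynonymous differences: 4.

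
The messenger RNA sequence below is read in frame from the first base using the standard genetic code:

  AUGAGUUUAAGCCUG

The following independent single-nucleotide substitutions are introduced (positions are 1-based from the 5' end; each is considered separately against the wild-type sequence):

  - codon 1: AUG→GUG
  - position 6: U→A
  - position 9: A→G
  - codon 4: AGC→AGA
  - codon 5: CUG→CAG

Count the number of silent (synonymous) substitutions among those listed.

1

Codon 1: AUG (Met) → GUG (Val) — missense.
Codon 2: AGU (Ser) → AGA (Arg) — missense.
Codon 3: UUA (Leu) → UUG (Leu) — synonymous.
Codon 4: AGC (Ser) → AGA (Arg) — missense.
Codon 5: CUG (Leu) → CAG (Gln) — missense.
Synonymous: 1 of 5.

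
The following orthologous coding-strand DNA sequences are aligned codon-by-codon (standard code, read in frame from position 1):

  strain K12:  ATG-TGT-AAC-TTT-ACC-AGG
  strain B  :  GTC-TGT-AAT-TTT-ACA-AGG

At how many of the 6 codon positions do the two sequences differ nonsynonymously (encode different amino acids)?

1

Codon 1: ATG Met / GTC Val — nonsynonymous.
Codon 2: TGT Cys / TGT Cys — identical.
Codon 3: AAC Asn / AAT Asn — synonymous.
Codon 4: TTT Phe / TTT Phe — identical.
Codon 5: ACC Thr / ACA Thr — synonymous.
Codon 6: AGG Arg / AGG Arg — identical.
Nonsynonymous differences: 1.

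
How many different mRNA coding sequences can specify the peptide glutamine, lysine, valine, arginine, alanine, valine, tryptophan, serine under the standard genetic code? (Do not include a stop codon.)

9216

Gln: 2 codons.
Lys: 2 codons.
Val: 4 codons.
Arg: 6 codons.
Ala: 4 codons.
Val: 4 codons.
Trp: 1 codon.
Ser: 6 codons.
2 × 2 × 4 × 6 × 4 × 4 × 1 × 6 = 9216.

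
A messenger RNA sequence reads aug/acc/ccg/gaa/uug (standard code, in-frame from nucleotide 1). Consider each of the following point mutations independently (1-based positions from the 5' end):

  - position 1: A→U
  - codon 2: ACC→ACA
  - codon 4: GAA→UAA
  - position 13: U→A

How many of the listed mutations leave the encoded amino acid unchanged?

1

Codon 1: AUG (Met) → UUG (Leu) — missense.
Codon 2: ACC (Thr) → ACA (Thr) — synonymous.
Codon 4: GAA (Glu) → UAA (Stop) — nonsense.
Codon 5: UUG (Leu) → AUG (Met) — missense.
Synonymous: 1 of 4.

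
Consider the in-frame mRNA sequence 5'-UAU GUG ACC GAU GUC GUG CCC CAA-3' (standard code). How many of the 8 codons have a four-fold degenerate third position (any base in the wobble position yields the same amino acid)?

Codon 1 UAU (Tyr): third position 2-fold.
Codon 2 GUG (Val): third position 4-fold.
Codon 3 ACC (Thr): third position 4-fold.
Codon 4 GAU (Asp): third position 2-fold.
Codon 5 GUC (Val): third position 4-fold.
Codon 6 GUG (Val): third position 4-fold.
Codon 7 CCC (Pro): third position 4-fold.
Codon 8 CAA (Gln): third position 2-fold.
Four-fold degenerate third positions: 5.

5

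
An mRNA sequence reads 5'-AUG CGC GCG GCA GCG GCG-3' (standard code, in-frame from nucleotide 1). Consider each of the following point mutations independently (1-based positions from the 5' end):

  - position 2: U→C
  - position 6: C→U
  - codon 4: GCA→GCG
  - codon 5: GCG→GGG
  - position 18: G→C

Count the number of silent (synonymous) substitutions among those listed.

3

Codon 1: AUG (Met) → ACG (Thr) — missense.
Codon 2: CGC (Arg) → CGU (Arg) — synonymous.
Codon 4: GCA (Ala) → GCG (Ala) — synonymous.
Codon 5: GCG (Ala) → GGG (Gly) — missense.
Codon 6: GCG (Ala) → GCC (Ala) — synonymous.
Synonymous: 3 of 5.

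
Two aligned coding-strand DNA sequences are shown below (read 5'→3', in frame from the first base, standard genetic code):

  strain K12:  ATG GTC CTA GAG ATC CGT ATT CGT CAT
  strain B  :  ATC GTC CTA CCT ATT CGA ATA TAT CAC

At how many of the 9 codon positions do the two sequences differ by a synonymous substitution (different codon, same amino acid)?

4

Codon 1: ATG Met / ATC Ile — nonsynonymous.
Codon 2: GTC Val / GTC Val — identical.
Codon 3: CTA Leu / CTA Leu — identical.
Codon 4: GAG Glu / CCT Pro — nonsynonymous.
Codon 5: ATC Ile / ATT Ile — synonymous.
Codon 6: CGT Arg / CGA Arg — synonymous.
Codon 7: ATT Ile / ATA Ile — synonymous.
Codon 8: CGT Arg / TAT Tyr — nonsynonymous.
Codon 9: CAT His / CAC His — synonymous.
Synonymous differences: 4.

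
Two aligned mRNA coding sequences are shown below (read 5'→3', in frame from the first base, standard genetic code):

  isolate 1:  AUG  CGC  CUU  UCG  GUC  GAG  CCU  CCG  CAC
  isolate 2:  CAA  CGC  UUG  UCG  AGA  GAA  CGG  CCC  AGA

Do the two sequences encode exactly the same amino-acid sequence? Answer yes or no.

Codon 1: AUG Met / CAA Gln — nonsynonymous.
Codon 2: CGC Arg / CGC Arg — identical.
Codon 3: CUU Leu / UUG Leu — synonymous.
Codon 4: UCG Ser / UCG Ser — identical.
Codon 5: GUC Val / AGA Arg — nonsynonymous.
Codon 6: GAG Glu / GAA Glu — synonymous.
Codon 7: CCU Pro / CGG Arg — nonsynonymous.
Codon 8: CCG Pro / CCC Pro — synonymous.
Codon 9: CAC His / AGA Arg — nonsynonymous.
Nonsynonymous differences: 4 → different protein.

no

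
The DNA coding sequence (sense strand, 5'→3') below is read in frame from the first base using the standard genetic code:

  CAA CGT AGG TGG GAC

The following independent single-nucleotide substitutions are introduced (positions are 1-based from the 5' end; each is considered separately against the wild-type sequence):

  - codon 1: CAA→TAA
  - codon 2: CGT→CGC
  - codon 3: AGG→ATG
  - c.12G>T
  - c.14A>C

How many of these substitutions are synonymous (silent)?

1

Codon 1: CAA (Gln) → TAA (Stop) — nonsense.
Codon 2: CGT (Arg) → CGC (Arg) — synonymous.
Codon 3: AGG (Arg) → ATG (Met) — missense.
Codon 4: TGG (Trp) → TGT (Cys) — missense.
Codon 5: GAC (Asp) → GCC (Ala) — missense.
Synonymous: 1 of 5.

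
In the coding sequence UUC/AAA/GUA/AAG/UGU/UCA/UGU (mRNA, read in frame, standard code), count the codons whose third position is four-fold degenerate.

2

Codon 1 UUC (Phe): third position 2-fold.
Codon 2 AAA (Lys): third position 2-fold.
Codon 3 GUA (Val): third position 4-fold.
Codon 4 AAG (Lys): third position 2-fold.
Codon 5 UGU (Cys): third position 2-fold.
Codon 6 UCA (Ser): third position 4-fold.
Codon 7 UGU (Cys): third position 2-fold.
Four-fold degenerate third positions: 2.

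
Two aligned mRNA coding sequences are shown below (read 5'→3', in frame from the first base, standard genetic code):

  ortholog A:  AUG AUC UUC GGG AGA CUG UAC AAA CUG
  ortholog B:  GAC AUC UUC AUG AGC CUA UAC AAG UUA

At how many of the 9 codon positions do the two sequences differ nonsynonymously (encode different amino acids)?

Codon 1: AUG Met / GAC Asp — nonsynonymous.
Codon 2: AUC Ile / AUC Ile — identical.
Codon 3: UUC Phe / UUC Phe — identical.
Codon 4: GGG Gly / AUG Met — nonsynonymous.
Codon 5: AGA Arg / AGC Ser — nonsynonymous.
Codon 6: CUG Leu / CUA Leu — synonymous.
Codon 7: UAC Tyr / UAC Tyr — identical.
Codon 8: AAA Lys / AAG Lys — synonymous.
Codon 9: CUG Leu / UUA Leu — synonymous.
Nonsynonymous differences: 3.

3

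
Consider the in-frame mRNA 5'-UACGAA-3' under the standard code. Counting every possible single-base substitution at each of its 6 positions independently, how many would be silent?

Codon 1 (UAC, Tyr): 1 synonymous substitution.
Codon 2 (GAA, Glu): 1 synonymous substitution.
Total: 1 + 1 = 2.

2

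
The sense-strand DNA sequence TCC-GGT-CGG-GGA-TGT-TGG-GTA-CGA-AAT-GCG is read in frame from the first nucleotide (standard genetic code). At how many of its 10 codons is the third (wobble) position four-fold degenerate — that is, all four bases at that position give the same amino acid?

Codon 1 TCC (Ser): third position 4-fold.
Codon 2 GGT (Gly): third position 4-fold.
Codon 3 CGG (Arg): third position 4-fold.
Codon 4 GGA (Gly): third position 4-fold.
Codon 5 TGT (Cys): third position 2-fold.
Codon 6 TGG (Trp): third position 1-fold.
Codon 7 GTA (Val): third position 4-fold.
Codon 8 CGA (Arg): third position 4-fold.
Codon 9 AAT (Asn): third position 2-fold.
Codon 10 GCG (Ala): third position 4-fold.
Four-fold degenerate third positions: 7.

7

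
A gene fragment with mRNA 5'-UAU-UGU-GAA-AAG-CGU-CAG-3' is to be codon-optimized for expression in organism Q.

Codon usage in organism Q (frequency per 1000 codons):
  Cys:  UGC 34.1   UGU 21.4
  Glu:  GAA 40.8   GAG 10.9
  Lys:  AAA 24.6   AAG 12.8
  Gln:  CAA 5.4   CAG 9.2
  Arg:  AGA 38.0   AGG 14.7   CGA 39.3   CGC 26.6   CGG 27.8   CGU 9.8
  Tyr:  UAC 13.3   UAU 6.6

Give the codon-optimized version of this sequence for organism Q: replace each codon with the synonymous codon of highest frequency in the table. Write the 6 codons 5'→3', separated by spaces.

UAC UGC GAA AAA CGA CAG

Codon 1 (Tyr): best is UAC at 13.3.
Codon 2 (Cys): best is UGC at 34.1.
Codon 3 (Glu): best is GAA at 40.8.
Codon 4 (Lys): best is AAA at 24.6.
Codon 5 (Arg): best is CGA at 39.3.
Codon 6 (Gln): best is CAG at 9.2.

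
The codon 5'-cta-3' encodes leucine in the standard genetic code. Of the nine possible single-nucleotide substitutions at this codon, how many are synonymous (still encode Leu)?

4

Position 1: TTA → 1 synonymous.
Position 2: none → 0 synonymous.
Position 3: CTT, CTC, CTG → 3 synonymous.
Total: 1 + 0 + 3 = 4.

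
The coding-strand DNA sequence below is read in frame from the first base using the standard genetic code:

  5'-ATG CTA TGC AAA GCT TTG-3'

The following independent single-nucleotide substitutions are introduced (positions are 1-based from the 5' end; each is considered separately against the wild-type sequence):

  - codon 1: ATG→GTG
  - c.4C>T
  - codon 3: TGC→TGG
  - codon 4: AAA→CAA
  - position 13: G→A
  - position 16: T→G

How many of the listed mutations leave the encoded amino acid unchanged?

1

Codon 1: ATG (Met) → GTG (Val) — missense.
Codon 2: CTA (Leu) → TTA (Leu) — synonymous.
Codon 3: TGC (Cys) → TGG (Trp) — missense.
Codon 4: AAA (Lys) → CAA (Gln) — missense.
Codon 5: GCT (Ala) → ACT (Thr) — missense.
Codon 6: TTG (Leu) → GTG (Val) — missense.
Synonymous: 1 of 6.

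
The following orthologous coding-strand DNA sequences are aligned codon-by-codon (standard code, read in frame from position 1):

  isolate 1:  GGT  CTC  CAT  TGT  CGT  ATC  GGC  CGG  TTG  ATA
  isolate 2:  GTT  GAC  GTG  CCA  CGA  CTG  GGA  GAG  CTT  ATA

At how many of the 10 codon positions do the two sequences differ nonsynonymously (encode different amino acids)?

6

Codon 1: GGT Gly / GTT Val — nonsynonymous.
Codon 2: CTC Leu / GAC Asp — nonsynonymous.
Codon 3: CAT His / GTG Val — nonsynonymous.
Codon 4: TGT Cys / CCA Pro — nonsynonymous.
Codon 5: CGT Arg / CGA Arg — synonymous.
Codon 6: ATC Ile / CTG Leu — nonsynonymous.
Codon 7: GGC Gly / GGA Gly — synonymous.
Codon 8: CGG Arg / GAG Glu — nonsynonymous.
Codon 9: TTG Leu / CTT Leu — synonymous.
Codon 10: ATA Ile / ATA Ile — identical.
Nonsynonymous differences: 6.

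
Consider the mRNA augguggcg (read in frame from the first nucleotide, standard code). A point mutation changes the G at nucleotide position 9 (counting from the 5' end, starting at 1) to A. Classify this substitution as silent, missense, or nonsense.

silent

Position 9 falls in codon 3: GCG → Ala.
After the substitution the codon is GCA → Ala.
Both encode Ala, so the change is synonymous.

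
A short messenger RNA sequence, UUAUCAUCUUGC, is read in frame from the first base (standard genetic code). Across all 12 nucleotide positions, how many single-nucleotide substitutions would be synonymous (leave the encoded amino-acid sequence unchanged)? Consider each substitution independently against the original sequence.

9

Codon 1 (UUA, Leu): 2 synonymous substitutions.
Codon 2 (UCA, Ser): 3 synonymous substitutions.
Codon 3 (UCU, Ser): 3 synonymous substitutions.
Codon 4 (UGC, Cys): 1 synonymous substitution.
Total: 2 + 3 + 3 + 1 = 9.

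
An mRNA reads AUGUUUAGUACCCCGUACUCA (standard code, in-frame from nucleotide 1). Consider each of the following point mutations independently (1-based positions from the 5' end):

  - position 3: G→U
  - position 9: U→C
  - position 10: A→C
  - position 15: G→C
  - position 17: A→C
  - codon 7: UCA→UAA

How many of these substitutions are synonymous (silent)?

Codon 1: AUG (Met) → AUU (Ile) — missense.
Codon 3: AGU (Ser) → AGC (Ser) — synonymous.
Codon 4: ACC (Thr) → CCC (Pro) — missense.
Codon 5: CCG (Pro) → CCC (Pro) — synonymous.
Codon 6: UAC (Tyr) → UCC (Ser) — missense.
Codon 7: UCA (Ser) → UAA (Stop) — nonsense.
Synonymous: 2 of 6.

2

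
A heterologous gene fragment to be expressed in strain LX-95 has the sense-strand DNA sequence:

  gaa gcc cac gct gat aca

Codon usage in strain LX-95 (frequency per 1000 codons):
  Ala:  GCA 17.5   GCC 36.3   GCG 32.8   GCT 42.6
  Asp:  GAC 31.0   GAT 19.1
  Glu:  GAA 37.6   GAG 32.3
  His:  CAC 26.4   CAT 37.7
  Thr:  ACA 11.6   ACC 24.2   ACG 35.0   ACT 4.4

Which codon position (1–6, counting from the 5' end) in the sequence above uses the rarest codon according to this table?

6

Codon 1 GAA (Glu): 37.6 per 1000.
Codon 2 GCC (Ala): 36.3 per 1000.
Codon 3 CAC (His): 26.4 per 1000.
Codon 4 GCT (Ala): 42.6 per 1000.
Codon 5 GAT (Asp): 19.1 per 1000.
Codon 6 ACA (Thr): 11.6 per 1000.
Lowest frequency is 11.6 at codon 6.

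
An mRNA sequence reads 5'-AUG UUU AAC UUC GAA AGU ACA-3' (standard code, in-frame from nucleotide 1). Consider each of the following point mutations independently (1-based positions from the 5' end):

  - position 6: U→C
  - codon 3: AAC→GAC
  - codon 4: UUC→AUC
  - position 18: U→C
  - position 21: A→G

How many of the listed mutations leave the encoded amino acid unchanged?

3

Codon 2: UUU (Phe) → UUC (Phe) — synonymous.
Codon 3: AAC (Asn) → GAC (Asp) — missense.
Codon 4: UUC (Phe) → AUC (Ile) — missense.
Codon 6: AGU (Ser) → AGC (Ser) — synonymous.
Codon 7: ACA (Thr) → ACG (Thr) — synonymous.
Synonymous: 3 of 5.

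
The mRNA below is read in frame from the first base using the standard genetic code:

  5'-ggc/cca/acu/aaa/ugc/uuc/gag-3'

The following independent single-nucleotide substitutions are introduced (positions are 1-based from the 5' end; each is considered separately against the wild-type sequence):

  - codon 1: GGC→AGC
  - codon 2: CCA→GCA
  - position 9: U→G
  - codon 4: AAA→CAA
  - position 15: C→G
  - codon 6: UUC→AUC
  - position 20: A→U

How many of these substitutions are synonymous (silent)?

Codon 1: GGC (Gly) → AGC (Ser) — missense.
Codon 2: CCA (Pro) → GCA (Ala) — missense.
Codon 3: ACU (Thr) → ACG (Thr) — synonymous.
Codon 4: AAA (Lys) → CAA (Gln) — missense.
Codon 5: UGC (Cys) → UGG (Trp) — missense.
Codon 6: UUC (Phe) → AUC (Ile) — missense.
Codon 7: GAG (Glu) → GUG (Val) — missense.
Synonymous: 1 of 7.

1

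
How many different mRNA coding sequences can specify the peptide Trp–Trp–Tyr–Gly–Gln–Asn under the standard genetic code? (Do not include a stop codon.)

Trp: 1 codon.
Trp: 1 codon.
Tyr: 2 codons.
Gly: 4 codons.
Gln: 2 codons.
Asn: 2 codons.
1 × 1 × 2 × 4 × 2 × 2 = 32.

32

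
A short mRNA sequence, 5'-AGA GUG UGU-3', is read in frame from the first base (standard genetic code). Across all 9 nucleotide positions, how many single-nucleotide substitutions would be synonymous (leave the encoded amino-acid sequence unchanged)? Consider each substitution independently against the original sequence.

6

Codon 1 (AGA, Arg): 2 synonymous substitutions.
Codon 2 (GUG, Val): 3 synonymous substitutions.
Codon 3 (UGU, Cys): 1 synonymous substitution.
Total: 2 + 3 + 1 = 6.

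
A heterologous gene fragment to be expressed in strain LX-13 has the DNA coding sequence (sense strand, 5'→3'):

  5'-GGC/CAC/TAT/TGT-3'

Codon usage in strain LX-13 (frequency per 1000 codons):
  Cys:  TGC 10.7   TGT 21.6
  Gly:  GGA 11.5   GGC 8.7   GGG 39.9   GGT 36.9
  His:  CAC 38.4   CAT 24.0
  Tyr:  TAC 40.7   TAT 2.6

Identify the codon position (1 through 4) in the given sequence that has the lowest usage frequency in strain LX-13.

3

Codon 1 GGC (Gly): 8.7 per 1000.
Codon 2 CAC (His): 38.4 per 1000.
Codon 3 TAT (Tyr): 2.6 per 1000.
Codon 4 TGT (Cys): 21.6 per 1000.
Lowest frequency is 2.6 at codon 3.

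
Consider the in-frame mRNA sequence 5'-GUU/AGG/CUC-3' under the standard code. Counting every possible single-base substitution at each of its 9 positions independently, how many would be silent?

Codon 1 (GUU, Val): 3 synonymous substitutions.
Codon 2 (AGG, Arg): 2 synonymous substitutions.
Codon 3 (CUC, Leu): 3 synonymous substitutions.
Total: 3 + 2 + 3 = 8.

8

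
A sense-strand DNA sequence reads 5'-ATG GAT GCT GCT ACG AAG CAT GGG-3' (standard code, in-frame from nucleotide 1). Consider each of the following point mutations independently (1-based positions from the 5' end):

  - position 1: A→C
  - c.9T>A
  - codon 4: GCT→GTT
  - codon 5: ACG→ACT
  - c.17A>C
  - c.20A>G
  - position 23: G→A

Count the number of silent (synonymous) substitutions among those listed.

Codon 1: ATG (Met) → CTG (Leu) — missense.
Codon 3: GCT (Ala) → GCA (Ala) — synonymous.
Codon 4: GCT (Ala) → GTT (Val) — missense.
Codon 5: ACG (Thr) → ACT (Thr) — synonymous.
Codon 6: AAG (Lys) → ACG (Thr) — missense.
Codon 7: CAT (His) → CGT (Arg) — missense.
Codon 8: GGG (Gly) → GAG (Glu) — missense.
Synonymous: 2 of 7.

2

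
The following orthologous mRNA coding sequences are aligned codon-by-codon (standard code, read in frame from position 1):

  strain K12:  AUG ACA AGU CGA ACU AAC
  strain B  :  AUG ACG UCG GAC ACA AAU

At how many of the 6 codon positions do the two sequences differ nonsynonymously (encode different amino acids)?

1

Codon 1: AUG Met / AUG Met — identical.
Codon 2: ACA Thr / ACG Thr — synonymous.
Codon 3: AGU Ser / UCG Ser — synonymous.
Codon 4: CGA Arg / GAC Asp — nonsynonymous.
Codon 5: ACU Thr / ACA Thr — synonymous.
Codon 6: AAC Asn / AAU Asn — synonymous.
Nonsynonymous differences: 1.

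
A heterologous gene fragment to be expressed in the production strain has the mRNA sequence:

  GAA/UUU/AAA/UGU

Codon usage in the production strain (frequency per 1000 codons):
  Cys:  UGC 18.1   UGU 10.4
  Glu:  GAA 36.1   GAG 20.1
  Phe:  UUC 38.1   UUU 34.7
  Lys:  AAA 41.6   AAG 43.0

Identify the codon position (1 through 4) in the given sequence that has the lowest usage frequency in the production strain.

Codon 1 GAA (Glu): 36.1 per 1000.
Codon 2 UUU (Phe): 34.7 per 1000.
Codon 3 AAA (Lys): 41.6 per 1000.
Codon 4 UGU (Cys): 10.4 per 1000.
Lowest frequency is 10.4 at codon 4.

4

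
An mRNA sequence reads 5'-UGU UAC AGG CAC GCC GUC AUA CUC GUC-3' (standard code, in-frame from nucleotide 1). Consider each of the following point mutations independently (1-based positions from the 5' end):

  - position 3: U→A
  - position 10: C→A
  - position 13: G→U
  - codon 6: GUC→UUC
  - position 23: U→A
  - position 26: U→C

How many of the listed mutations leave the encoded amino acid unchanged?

0

Codon 1: UGU (Cys) → UGA (Stop) — nonsense.
Codon 4: CAC (His) → AAC (Asn) — missense.
Codon 5: GCC (Ala) → UCC (Ser) — missense.
Codon 6: GUC (Val) → UUC (Phe) — missense.
Codon 8: CUC (Leu) → CAC (His) — missense.
Codon 9: GUC (Val) → GCC (Ala) — missense.
Synonymous: 0 of 6.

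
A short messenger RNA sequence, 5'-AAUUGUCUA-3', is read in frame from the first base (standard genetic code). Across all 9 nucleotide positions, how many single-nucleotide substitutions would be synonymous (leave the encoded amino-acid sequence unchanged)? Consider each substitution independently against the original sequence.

6

Codon 1 (AAU, Asn): 1 synonymous substitution.
Codon 2 (UGU, Cys): 1 synonymous substitution.
Codon 3 (CUA, Leu): 4 synonymous substitutions.
Total: 1 + 1 + 4 = 6.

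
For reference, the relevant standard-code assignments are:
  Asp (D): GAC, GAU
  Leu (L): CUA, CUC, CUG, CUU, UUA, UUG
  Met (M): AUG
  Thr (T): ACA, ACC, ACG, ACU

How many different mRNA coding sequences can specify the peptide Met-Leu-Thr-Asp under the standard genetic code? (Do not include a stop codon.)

Met: 1 codon.
Leu: 6 codons.
Thr: 4 codons.
Asp: 2 codons.
1 × 6 × 4 × 2 = 48.

48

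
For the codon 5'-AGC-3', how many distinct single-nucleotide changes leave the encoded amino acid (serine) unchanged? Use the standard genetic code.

Position 1: none → 0 synonymous.
Position 2: none → 0 synonymous.
Position 3: AGU → 1 synonymous.
Total: 0 + 0 + 1 = 1.

1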